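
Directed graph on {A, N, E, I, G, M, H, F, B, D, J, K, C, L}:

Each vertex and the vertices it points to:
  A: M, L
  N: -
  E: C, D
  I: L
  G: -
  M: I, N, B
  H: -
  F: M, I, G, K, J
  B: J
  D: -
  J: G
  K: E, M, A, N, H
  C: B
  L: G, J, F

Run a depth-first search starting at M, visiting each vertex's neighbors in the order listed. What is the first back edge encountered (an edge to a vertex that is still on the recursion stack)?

DFS from M (visiting each vertex's neighbors in the order listed); mark gray on enter, black on exit:
M gray
  I gray
    L gray
      G gray
      G black
      J gray
        J→G: G black — skip
      J black
      F gray
        F→M: M is gray → back edge
First back edge: F → M.

F→M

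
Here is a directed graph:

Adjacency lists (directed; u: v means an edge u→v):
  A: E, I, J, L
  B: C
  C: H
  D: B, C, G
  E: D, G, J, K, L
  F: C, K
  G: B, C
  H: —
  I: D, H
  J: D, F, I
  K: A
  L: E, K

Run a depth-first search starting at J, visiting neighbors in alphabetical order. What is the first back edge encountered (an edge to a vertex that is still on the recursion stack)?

DFS from J (visiting neighbors in alphabetical order); mark gray on enter, black on exit:
J gray
  D gray
    B gray
      C gray
        H gray
        H black
      C black
    B black
    D→C: C black — skip
    G gray
      G→B: B black — skip
      G→C: C black — skip
    G black
  D black
  F gray
    F→C: C black — skip
    K gray
      A gray
        E gray
          E→D: D black — skip
          E→G: G black — skip
          E→J: J is gray → back edge
First back edge: E → J.

E→J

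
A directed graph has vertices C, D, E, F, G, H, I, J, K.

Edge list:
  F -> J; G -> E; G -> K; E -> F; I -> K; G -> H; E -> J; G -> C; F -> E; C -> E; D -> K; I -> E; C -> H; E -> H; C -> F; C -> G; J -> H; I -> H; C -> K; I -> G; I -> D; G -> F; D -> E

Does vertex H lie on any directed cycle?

H lies on a cycle iff there is a path from H back to itself.
Exploring from H, it never reaches itself; equivalently, its strongly connected component is a singleton.

No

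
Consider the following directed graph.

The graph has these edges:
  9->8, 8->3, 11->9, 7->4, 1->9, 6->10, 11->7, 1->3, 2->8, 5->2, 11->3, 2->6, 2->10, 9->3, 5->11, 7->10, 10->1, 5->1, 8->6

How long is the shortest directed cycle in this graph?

5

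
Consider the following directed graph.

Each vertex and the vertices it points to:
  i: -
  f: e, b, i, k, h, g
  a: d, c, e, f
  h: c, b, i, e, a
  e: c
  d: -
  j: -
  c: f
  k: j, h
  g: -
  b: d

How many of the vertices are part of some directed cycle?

6

A vertex is on a directed cycle iff it belongs to a strongly connected component of size ≥ 2 (or has a self-loop).
The vertices on cycles are {a, c, e, f, h, k} — 6 in total.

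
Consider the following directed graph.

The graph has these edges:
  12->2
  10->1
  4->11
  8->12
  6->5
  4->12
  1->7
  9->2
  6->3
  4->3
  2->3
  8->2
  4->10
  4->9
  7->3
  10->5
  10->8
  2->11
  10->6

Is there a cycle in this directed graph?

DFS with white/gray/black marking, starting from 5:
5 gray
5 black
1 gray
  7 gray
    3 gray
    3 black
  7 black
1 black
2 gray
  2→3: 3 black — skip
  11 gray
  11 black
2 black
4 gray
  9 gray
    9→2: 2 black — skip
  9 black
  4→11: 11 black — skip
  4→3: 3 black — skip
  10 gray
    10→5: 5 black — skip
    6 gray
      6→5: 5 black — skip
      6→3: 3 black — skip
    6 black
    10→1: 1 black — skip
    8 gray
      12 gray
        12→2: 2 black — skip
      12 black
      8→2: 2 black — skip
    8 black
  10 black
  4→12: 12 black — skip
4 black
Every edge goes to a white or black vertex — no back edge, so the graph is acyclic.

No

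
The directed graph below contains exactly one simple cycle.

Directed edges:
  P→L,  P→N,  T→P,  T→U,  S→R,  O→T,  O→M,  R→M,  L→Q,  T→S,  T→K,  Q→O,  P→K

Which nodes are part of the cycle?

L, O, P, Q, T

DFS with gray/black marking from T:
T gray
  S gray
    R gray
      M gray
      M black
    R black
  S black
  P gray
    L gray
      Q gray
        O gray
          O→M: M black — skip
          O→T: T is gray → back edge
Back edge closes the cycle T → P → L → Q → O → T; its vertices are {L, O, P, Q, T}.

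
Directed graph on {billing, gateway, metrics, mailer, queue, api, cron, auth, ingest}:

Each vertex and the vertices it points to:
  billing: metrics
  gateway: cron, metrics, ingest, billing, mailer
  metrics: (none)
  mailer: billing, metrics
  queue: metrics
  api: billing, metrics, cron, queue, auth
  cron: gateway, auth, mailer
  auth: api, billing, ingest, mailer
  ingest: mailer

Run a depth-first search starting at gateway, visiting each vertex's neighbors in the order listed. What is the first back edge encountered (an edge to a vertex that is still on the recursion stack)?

cron→gateway

DFS from gateway (visiting each vertex's neighbors in the order listed); mark gray on enter, black on exit:
gateway gray
  cron gray
    cron→gateway: gateway is gray → back edge
First back edge: cron → gateway.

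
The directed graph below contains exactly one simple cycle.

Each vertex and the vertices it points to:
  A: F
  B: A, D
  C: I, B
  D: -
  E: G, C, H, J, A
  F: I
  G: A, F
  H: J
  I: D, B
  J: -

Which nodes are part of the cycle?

A, B, F, I

DFS with gray/black marking from I:
I gray
  D gray
  D black
  B gray
    A gray
      F gray
        F→I: I is gray → back edge
Back edge closes the cycle I → B → A → F → I; its vertices are {A, B, F, I}.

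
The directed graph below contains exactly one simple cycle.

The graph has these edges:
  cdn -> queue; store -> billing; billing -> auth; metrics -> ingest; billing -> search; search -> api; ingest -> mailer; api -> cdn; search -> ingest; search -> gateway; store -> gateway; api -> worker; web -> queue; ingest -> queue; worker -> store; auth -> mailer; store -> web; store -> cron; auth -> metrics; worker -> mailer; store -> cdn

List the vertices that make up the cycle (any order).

DFS with gray/black marking from store:
store gray
  cdn gray
    queue gray
    queue black
  cdn black
  web gray
    web→queue: queue black — skip
  web black
  cron gray
  cron black
  billing gray
    search gray
      api gray
        api→cdn: cdn black — skip
        worker gray
          mailer gray
          mailer black
          worker→store: store is gray → back edge
Back edge closes the cycle store → billing → search → api → worker → store; its vertices are {api, store, search, worker, billing}.

api, store, search, worker, billing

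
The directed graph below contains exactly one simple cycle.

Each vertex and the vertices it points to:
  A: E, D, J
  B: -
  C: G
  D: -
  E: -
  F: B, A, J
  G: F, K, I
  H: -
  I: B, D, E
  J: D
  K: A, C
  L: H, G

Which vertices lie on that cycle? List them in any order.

C, G, K

DFS with gray/black marking from G:
G gray
  F gray
    B gray
    B black
    A gray
      E gray
      E black
      D gray
      D black
      J gray
        J→D: D black — skip
      J black
    A black
    F→J: J black — skip
  F black
  K gray
    K→A: A black — skip
    C gray
      C→G: G is gray → back edge
Back edge closes the cycle G → K → C → G; its vertices are {C, G, K}.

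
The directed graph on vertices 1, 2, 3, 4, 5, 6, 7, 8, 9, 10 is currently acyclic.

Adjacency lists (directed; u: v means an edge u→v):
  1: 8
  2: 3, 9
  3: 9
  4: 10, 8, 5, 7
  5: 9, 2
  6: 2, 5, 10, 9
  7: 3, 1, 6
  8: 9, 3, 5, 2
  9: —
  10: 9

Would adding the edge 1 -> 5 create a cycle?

Adding 1→5 creates a cycle iff 5 can already reach 1.
Explore from 5: no path reaches 1. The graph stays acyclic.

No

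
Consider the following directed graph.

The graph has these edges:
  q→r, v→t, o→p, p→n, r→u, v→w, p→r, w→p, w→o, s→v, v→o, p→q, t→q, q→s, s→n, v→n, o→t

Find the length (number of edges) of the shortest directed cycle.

For each vertex v, BFS finds the shortest path from v back to v.
The shortest such closed walk is v → t → q → s → v, length 4.

4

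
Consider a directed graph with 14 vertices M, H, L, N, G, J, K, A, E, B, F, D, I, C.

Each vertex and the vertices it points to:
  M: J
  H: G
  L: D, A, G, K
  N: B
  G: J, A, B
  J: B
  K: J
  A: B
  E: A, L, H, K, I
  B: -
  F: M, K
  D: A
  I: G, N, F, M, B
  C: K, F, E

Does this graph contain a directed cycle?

No

DFS with white/gray/black marking, starting from B:
B gray
B black
M gray
  J gray
    J→B: B black — skip
  J black
M black
H gray
  G gray
    G→J: J black — skip
    A gray
      A→B: B black — skip
    A black
    G→B: B black — skip
  G black
H black
L gray
  D gray
    D→A: A black — skip
  D black
  L→A: A black — skip
  L→G: G black — skip
  K gray
    K→J: J black — skip
  K black
L black
N gray
  N→B: B black — skip
N black
E gray
  E→A: A black — skip
  E→L: L black — skip
  E→H: H black — skip
  E→K: K black — skip
  I gray
    I→G: G black — skip
    I→N: N black — skip
    F gray
      F→M: M black — skip
      F→K: K black — skip
    F black
    I→M: M black — skip
    I→B: B black — skip
  I black
E black
C gray
  C→K: K black — skip
  C→F: F black — skip
  C→E: E black — skip
C black
Every edge goes to a white or black vertex — no back edge, so the graph is acyclic.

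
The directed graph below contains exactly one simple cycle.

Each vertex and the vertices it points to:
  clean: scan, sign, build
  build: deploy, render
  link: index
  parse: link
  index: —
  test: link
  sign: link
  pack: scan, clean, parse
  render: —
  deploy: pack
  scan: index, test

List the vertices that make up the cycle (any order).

pack, build, clean, deploy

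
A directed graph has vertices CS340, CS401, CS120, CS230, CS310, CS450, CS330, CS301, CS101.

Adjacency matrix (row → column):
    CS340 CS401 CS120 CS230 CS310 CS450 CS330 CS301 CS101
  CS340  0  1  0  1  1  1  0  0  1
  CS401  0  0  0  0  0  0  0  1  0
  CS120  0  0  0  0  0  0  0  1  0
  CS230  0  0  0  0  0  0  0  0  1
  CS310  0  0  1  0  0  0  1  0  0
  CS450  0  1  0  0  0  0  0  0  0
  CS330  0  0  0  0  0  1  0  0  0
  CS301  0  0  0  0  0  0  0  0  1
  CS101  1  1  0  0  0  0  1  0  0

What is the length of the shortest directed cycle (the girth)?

2

For each vertex v, BFS finds the shortest path from v back to v.
The shortest such closed walk is CS340 → CS101 → CS340, length 2.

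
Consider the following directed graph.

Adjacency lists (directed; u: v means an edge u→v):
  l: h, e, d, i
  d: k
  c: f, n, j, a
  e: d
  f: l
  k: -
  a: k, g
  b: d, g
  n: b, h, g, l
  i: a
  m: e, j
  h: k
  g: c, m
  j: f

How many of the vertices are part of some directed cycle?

A vertex is on a directed cycle iff it belongs to a strongly connected component of size ≥ 2 (or has a self-loop).
The vertices on cycles are {a, b, c, f, g, i, j, l, m, n} — 10 in total.

10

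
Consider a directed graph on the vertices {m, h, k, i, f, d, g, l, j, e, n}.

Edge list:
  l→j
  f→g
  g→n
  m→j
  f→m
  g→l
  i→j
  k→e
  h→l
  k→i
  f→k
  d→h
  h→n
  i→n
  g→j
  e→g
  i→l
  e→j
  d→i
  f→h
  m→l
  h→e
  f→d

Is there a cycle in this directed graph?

No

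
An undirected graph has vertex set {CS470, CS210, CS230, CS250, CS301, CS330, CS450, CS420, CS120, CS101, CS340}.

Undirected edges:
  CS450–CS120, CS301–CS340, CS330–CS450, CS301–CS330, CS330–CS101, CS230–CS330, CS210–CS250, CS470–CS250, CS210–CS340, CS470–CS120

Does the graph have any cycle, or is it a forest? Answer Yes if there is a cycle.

DFS, tracking each vertex's parent; an edge to a visited non-parent vertex closes a cycle.
Start from CS340:
visit CS340 (parent –)
  visit CS210 (parent CS340)
    visit CS250 (parent CS210)
      CS250–CS210: parent, skip
      visit CS470 (parent CS250)
        CS470–CS250: parent, skip
        visit CS120 (parent CS470)
          visit CS450 (parent CS120)
            CS450–CS120: parent, skip
            visit CS330 (parent CS450)
              visit CS101 (parent CS330)
                CS101–CS330: parent, skip
              visit CS230 (parent CS330)
                CS230–CS330: parent, skip
              visit CS301 (parent CS330)
                CS301–CS340: CS340 visited and ≠ parent → cycle
Cycle: CS340 – CS210 – CS250 – CS470 – CS120 – CS450 – CS330 – CS301 – CS340.

Yes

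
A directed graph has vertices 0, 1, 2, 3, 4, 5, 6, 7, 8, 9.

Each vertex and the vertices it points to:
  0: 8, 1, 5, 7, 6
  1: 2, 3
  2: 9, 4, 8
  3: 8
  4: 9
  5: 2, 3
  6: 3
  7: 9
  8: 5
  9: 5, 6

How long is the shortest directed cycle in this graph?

For each vertex v, BFS finds the shortest path from v back to v.
The shortest such closed walk is 5 → 3 → 8 → 5, length 3.

3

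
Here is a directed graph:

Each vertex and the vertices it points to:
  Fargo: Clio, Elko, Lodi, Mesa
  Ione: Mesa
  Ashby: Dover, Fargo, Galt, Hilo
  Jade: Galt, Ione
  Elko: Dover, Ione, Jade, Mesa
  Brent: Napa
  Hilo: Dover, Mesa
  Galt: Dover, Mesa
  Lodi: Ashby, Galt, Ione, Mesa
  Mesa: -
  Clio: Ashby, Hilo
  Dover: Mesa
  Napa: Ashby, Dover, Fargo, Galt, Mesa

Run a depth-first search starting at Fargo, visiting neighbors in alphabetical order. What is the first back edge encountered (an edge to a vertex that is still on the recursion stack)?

Ashby->Fargo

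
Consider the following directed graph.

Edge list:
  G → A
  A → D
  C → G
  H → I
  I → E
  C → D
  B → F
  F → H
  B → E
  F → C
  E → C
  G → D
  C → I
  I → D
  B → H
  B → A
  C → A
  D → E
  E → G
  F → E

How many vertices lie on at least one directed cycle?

6

A vertex is on a directed cycle iff it belongs to a strongly connected component of size ≥ 2 (or has a self-loop).
The vertices on cycles are {A, C, D, E, G, I} — 6 in total.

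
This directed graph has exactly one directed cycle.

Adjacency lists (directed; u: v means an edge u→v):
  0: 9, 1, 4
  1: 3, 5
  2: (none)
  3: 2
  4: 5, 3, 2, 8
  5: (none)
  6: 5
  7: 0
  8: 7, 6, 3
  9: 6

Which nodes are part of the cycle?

DFS with gray/black marking from 8:
8 gray
  7 gray
    0 gray
      9 gray
        6 gray
          5 gray
          5 black
        6 black
      9 black
      1 gray
        3 gray
          2 gray
          2 black
        3 black
        1→5: 5 black — skip
      1 black
      4 gray
        4→5: 5 black — skip
        4→3: 3 black — skip
        4→2: 2 black — skip
        4→8: 8 is gray → back edge
Back edge closes the cycle 8 → 7 → 0 → 4 → 8; its vertices are {0, 4, 7, 8}.

0, 4, 7, 8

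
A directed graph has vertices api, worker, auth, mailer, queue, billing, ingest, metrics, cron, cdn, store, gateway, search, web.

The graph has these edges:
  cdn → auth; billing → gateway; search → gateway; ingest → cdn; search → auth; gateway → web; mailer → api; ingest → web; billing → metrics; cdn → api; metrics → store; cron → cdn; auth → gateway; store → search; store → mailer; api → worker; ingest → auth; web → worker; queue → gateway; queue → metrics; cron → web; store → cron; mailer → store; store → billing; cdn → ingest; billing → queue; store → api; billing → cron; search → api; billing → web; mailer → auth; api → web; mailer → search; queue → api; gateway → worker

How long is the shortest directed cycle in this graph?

For each vertex v, BFS finds the shortest path from v back to v.
The shortest such closed walk is store → mailer → store, length 2.

2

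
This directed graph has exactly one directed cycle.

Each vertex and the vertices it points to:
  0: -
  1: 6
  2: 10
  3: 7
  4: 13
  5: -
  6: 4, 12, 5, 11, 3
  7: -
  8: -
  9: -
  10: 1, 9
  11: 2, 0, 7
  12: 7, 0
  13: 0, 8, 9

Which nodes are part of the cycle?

1, 2, 6, 10, 11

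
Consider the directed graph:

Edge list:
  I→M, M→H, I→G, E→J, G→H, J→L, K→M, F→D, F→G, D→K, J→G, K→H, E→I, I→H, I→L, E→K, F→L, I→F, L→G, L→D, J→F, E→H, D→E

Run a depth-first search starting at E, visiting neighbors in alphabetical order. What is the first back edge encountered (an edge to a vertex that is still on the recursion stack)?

DFS from E (visiting neighbors in alphabetical order); mark gray on enter, black on exit:
E gray
  H gray
  H black
  I gray
    F gray
      D gray
        D→E: E is gray → back edge
First back edge: D → E.

D→E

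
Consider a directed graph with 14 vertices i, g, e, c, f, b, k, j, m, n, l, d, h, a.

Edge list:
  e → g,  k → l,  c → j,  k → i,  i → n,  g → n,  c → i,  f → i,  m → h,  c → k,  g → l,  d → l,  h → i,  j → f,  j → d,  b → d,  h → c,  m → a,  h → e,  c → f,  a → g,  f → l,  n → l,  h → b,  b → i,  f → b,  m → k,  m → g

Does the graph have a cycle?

No

DFS with white/gray/black marking, starting from a:
a gray
  g gray
    l gray
    l black
    n gray
      n→l: l black — skip
    n black
  g black
a black
i gray
  i→n: n black — skip
i black
e gray
  e→g: g black — skip
e black
c gray
  j gray
    f gray
      f→i: i black — skip
      f→l: l black — skip
      b gray
        d gray
          d→l: l black — skip
        d black
        b→i: i black — skip
      b black
    f black
    j→d: d black — skip
  j black
  c→i: i black — skip
  k gray
    k→l: l black — skip
    k→i: i black — skip
  k black
  c→f: f black — skip
c black
m gray
  h gray
    h→e: e black — skip
    h→i: i black — skip
    h→c: c black — skip
    h→b: b black — skip
  h black
  m→a: a black — skip
  m→g: g black — skip
  m→k: k black — skip
m black
Every edge goes to a white or black vertex — no back edge, so the graph is acyclic.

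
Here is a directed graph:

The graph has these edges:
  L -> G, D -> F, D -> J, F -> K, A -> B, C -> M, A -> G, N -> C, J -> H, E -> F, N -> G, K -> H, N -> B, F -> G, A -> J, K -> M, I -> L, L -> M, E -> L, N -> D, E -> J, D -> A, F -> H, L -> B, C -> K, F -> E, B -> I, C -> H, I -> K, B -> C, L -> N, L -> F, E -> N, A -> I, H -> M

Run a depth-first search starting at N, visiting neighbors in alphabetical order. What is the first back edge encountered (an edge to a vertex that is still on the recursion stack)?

DFS from N (visiting neighbors in alphabetical order); mark gray on enter, black on exit:
N gray
  B gray
    C gray
      H gray
        M gray
        M black
      H black
      K gray
        K→H: H black — skip
        K→M: M black — skip
      K black
      C→M: M black — skip
    C black
    I gray
      I→K: K black — skip
      L gray
        L→B: B is gray → back edge
First back edge: L → B.

L→B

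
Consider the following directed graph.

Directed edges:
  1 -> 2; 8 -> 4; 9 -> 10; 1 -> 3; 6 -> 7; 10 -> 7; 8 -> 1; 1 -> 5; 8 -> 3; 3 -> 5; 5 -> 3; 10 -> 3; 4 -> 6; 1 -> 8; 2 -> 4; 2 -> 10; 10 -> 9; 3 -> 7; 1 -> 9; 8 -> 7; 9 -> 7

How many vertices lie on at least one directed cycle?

6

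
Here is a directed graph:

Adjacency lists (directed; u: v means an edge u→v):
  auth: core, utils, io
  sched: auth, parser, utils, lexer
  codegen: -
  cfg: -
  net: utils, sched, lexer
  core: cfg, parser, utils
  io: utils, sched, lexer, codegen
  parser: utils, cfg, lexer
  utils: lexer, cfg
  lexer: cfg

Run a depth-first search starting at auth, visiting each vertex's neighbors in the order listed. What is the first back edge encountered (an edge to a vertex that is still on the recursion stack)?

sched->auth

DFS from auth (visiting each vertex's neighbors in the order listed); mark gray on enter, black on exit:
auth gray
  core gray
    cfg gray
    cfg black
    parser gray
      utils gray
        lexer gray
          lexer→cfg: cfg black — skip
        lexer black
        utils→cfg: cfg black — skip
      utils black
      parser→cfg: cfg black — skip
      parser→lexer: lexer black — skip
    parser black
    core→utils: utils black — skip
  core black
  auth→utils: utils black — skip
  io gray
    io→utils: utils black — skip
    sched gray
      sched→auth: auth is gray → back edge
First back edge: sched → auth.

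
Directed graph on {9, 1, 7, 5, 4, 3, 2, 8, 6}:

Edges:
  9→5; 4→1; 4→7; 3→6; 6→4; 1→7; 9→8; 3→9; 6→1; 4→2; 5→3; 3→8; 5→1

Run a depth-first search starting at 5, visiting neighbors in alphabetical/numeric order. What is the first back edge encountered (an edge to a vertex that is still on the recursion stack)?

9->5

DFS from 5 (visiting neighbors in alphabetical/numeric order); mark gray on enter, black on exit:
5 gray
  1 gray
    7 gray
    7 black
  1 black
  3 gray
    6 gray
      6→1: 1 black — skip
      4 gray
        4→1: 1 black — skip
        2 gray
        2 black
        4→7: 7 black — skip
      4 black
    6 black
    8 gray
    8 black
    9 gray
      9→5: 5 is gray → back edge
First back edge: 9 → 5.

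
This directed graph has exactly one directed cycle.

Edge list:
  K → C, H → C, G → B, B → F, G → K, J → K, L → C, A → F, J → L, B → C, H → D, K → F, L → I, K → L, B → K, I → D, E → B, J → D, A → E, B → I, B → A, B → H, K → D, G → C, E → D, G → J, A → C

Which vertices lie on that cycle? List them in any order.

A, B, E

DFS with gray/black marking from B:
B gray
  K gray
    D gray
    D black
    C gray
    C black
    L gray
      I gray
        I→D: D black — skip
      I black
      L→C: C black — skip
    L black
    F gray
    F black
  K black
  B→F: F black — skip
  H gray
    H→D: D black — skip
    H→C: C black — skip
  H black
  B→C: C black — skip
  B→I: I black — skip
  A gray
    A→C: C black — skip
    E gray
      E→D: D black — skip
      E→B: B is gray → back edge
Back edge closes the cycle B → A → E → B; its vertices are {A, B, E}.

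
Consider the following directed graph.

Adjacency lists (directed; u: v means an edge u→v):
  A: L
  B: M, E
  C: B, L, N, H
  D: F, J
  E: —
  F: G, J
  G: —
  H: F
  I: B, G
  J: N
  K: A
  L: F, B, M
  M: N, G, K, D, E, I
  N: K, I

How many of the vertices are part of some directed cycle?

10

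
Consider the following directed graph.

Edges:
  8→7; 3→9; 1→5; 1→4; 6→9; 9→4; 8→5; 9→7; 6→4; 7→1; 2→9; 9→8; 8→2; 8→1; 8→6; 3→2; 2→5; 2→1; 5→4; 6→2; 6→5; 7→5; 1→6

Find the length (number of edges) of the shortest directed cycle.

3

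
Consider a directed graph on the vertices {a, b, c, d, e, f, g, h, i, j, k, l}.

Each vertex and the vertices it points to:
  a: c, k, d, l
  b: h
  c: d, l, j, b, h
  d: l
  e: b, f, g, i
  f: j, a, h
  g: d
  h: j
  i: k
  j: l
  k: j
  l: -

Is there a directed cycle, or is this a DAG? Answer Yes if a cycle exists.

No

DFS with white/gray/black marking, starting from b:
b gray
  h gray
    j gray
      l gray
      l black
    j black
  h black
b black
a gray
  c gray
    d gray
      d→l: l black — skip
    d black
    c→l: l black — skip
    c→j: j black — skip
    c→b: b black — skip
    c→h: h black — skip
  c black
  k gray
    k→j: j black — skip
  k black
  a→d: d black — skip
  a→l: l black — skip
a black
e gray
  e→b: b black — skip
  f gray
    f→j: j black — skip
    f→a: a black — skip
    f→h: h black — skip
  f black
  g gray
    g→d: d black — skip
  g black
  i gray
    i→k: k black — skip
  i black
e black
Every edge goes to a white or black vertex — no back edge, so the graph is acyclic.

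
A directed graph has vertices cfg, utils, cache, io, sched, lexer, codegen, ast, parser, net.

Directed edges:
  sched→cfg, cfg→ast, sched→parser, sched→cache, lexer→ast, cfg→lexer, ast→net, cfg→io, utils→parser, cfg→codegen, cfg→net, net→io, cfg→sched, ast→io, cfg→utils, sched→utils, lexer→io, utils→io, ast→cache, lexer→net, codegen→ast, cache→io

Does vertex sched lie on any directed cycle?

Yes

sched is on a cycle iff sched can reach itself via ≥1 edge.
sched → cfg → sched — yes.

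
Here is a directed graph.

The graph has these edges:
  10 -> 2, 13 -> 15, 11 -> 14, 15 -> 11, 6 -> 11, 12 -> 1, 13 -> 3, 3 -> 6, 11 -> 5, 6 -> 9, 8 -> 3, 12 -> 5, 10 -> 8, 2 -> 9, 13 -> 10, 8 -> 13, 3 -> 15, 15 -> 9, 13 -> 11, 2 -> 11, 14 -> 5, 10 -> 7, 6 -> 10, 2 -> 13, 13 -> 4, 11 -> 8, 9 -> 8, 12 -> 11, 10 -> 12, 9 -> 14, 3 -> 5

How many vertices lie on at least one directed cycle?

10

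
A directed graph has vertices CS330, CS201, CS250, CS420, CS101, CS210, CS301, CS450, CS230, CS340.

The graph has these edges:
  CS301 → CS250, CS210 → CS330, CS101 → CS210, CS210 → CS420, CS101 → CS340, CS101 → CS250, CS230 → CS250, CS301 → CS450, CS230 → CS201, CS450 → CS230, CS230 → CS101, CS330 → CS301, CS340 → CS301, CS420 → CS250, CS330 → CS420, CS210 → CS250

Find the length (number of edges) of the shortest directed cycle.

5

For each vertex v, BFS finds the shortest path from v back to v.
The shortest such closed walk is CS450 → CS230 → CS101 → CS340 → CS301 → CS450, length 5.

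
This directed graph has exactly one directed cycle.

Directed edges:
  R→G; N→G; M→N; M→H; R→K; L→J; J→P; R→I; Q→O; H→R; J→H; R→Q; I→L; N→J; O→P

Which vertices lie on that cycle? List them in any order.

H, I, J, L, R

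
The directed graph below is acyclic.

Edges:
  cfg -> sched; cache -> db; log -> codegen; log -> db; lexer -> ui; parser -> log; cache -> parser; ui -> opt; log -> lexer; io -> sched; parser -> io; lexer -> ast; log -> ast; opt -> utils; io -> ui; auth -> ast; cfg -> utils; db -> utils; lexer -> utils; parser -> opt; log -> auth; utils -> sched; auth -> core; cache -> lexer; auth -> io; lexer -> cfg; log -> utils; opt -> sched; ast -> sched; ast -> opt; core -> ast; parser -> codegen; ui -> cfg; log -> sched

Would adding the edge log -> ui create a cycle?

No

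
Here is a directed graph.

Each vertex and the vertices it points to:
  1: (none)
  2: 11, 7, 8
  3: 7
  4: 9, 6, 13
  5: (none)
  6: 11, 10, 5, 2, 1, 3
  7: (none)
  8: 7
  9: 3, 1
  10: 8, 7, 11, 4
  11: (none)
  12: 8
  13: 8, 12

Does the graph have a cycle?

Yes

DFS with white/gray/black marking, starting from 8:
8 gray
  7 gray
  7 black
8 black
1 gray
1 black
2 gray
  11 gray
  11 black
  2→7: 7 black — skip
  2→8: 8 black — skip
2 black
3 gray
  3→7: 7 black — skip
3 black
4 gray
  9 gray
    9→3: 3 black — skip
    9→1: 1 black — skip
  9 black
  6 gray
    6→11: 11 black — skip
    10 gray
      10→8: 8 black — skip
      10→7: 7 black — skip
      10→11: 11 black — skip
      10→4: 4 is gray → back edge
Back edge found, so a cycle exists: 4 → 6 → 10 → 4.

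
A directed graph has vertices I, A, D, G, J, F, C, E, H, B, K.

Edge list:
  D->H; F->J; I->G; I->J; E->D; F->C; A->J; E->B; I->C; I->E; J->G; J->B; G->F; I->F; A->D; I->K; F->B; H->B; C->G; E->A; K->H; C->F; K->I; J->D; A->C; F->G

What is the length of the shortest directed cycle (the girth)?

2

For each vertex v, BFS finds the shortest path from v back to v.
The shortest such closed walk is I → K → I, length 2.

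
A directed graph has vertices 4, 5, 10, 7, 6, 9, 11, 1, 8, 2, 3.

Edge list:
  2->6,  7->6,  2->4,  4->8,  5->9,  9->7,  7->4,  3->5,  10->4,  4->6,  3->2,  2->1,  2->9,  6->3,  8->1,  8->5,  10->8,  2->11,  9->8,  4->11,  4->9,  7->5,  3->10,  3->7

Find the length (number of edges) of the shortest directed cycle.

3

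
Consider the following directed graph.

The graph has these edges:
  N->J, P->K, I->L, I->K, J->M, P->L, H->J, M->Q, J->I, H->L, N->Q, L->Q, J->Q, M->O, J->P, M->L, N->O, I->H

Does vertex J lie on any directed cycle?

Yes

J is on a cycle iff J can reach itself via ≥1 edge.
J → I → H → J — yes.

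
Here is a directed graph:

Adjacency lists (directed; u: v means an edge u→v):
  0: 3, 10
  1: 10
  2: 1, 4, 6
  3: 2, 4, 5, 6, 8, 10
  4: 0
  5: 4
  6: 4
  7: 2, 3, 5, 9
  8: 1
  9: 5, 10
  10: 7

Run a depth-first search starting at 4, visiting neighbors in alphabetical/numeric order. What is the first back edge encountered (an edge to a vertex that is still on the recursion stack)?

7→2

DFS from 4 (visiting neighbors in alphabetical/numeric order); mark gray on enter, black on exit:
4 gray
  0 gray
    3 gray
      2 gray
        1 gray
          10 gray
            7 gray
              7→2: 2 is gray → back edge
First back edge: 7 → 2.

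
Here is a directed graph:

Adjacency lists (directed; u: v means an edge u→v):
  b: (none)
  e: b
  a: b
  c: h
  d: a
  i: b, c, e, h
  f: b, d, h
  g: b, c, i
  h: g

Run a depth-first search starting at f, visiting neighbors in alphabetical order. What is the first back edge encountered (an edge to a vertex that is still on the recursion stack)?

DFS from f (visiting neighbors in alphabetical order); mark gray on enter, black on exit:
f gray
  b gray
  b black
  d gray
    a gray
      a→b: b black — skip
    a black
  d black
  h gray
    g gray
      g→b: b black — skip
      c gray
        c→h: h is gray → back edge
First back edge: c → h.

c→h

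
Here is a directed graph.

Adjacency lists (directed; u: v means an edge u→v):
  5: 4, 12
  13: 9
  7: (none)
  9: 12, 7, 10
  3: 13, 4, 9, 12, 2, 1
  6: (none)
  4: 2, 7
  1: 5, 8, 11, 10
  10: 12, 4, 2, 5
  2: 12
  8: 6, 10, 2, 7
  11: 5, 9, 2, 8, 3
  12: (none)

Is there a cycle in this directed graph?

DFS with white/gray/black marking, starting from 5:
5 gray
  4 gray
    2 gray
      12 gray
      12 black
    2 black
    7 gray
    7 black
  4 black
  5→12: 12 black — skip
5 black
13 gray
  9 gray
    9→12: 12 black — skip
    9→7: 7 black — skip
    10 gray
      10→12: 12 black — skip
      10→4: 4 black — skip
      10→2: 2 black — skip
      10→5: 5 black — skip
    10 black
  9 black
13 black
3 gray
  3→13: 13 black — skip
  3→4: 4 black — skip
  3→9: 9 black — skip
  3→12: 12 black — skip
  3→2: 2 black — skip
  1 gray
    1→5: 5 black — skip
    8 gray
      6 gray
      6 black
      8→10: 10 black — skip
      8→2: 2 black — skip
      8→7: 7 black — skip
    8 black
    11 gray
      11→5: 5 black — skip
      11→9: 9 black — skip
      11→2: 2 black — skip
      11→8: 8 black — skip
      11→3: 3 is gray → back edge
Back edge found, so a cycle exists: 3 → 1 → 11 → 3.

Yes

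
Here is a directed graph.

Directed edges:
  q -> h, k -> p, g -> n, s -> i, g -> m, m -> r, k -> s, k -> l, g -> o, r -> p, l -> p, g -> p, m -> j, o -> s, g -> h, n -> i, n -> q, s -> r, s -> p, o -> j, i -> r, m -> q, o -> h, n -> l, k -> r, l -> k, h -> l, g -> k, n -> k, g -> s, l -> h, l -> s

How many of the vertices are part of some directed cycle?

3

A vertex is on a directed cycle iff it belongs to a strongly connected component of size ≥ 2 (or has a self-loop).
The vertices on cycles are {h, k, l} — 3 in total.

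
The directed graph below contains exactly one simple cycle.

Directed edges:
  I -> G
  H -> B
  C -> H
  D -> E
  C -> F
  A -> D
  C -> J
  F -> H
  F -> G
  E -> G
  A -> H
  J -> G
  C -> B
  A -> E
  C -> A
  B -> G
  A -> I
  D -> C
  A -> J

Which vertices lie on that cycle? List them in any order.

A, C, D

DFS with gray/black marking from C:
C gray
  B gray
    G gray
    G black
  B black
  F gray
    F→G: G black — skip
    H gray
      H→B: B black — skip
    H black
  F black
  C→H: H black — skip
  A gray
    J gray
      J→G: G black — skip
    J black
    A→H: H black — skip
    I gray
      I→G: G black — skip
    I black
    E gray
      E→G: G black — skip
    E black
    D gray
      D→E: E black — skip
      D→C: C is gray → back edge
Back edge closes the cycle C → A → D → C; its vertices are {A, C, D}.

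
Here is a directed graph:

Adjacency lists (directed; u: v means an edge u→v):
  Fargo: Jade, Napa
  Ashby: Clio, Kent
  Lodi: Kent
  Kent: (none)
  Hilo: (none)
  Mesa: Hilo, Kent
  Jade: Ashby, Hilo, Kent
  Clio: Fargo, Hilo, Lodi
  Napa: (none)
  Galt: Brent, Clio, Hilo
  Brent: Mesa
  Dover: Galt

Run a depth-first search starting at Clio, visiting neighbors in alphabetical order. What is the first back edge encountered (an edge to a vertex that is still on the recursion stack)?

Ashby->Clio

DFS from Clio (visiting neighbors in alphabetical order); mark gray on enter, black on exit:
Clio gray
  Fargo gray
    Jade gray
      Ashby gray
        Ashby→Clio: Clio is gray → back edge
First back edge: Ashby → Clio.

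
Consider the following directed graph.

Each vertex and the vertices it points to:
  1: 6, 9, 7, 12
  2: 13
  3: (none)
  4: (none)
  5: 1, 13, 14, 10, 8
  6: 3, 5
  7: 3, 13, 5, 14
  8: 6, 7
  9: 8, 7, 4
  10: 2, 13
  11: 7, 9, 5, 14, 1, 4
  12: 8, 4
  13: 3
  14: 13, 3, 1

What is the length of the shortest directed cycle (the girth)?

For each vertex v, BFS finds the shortest path from v back to v.
The shortest such closed walk is 5 → 8 → 6 → 5, length 3.

3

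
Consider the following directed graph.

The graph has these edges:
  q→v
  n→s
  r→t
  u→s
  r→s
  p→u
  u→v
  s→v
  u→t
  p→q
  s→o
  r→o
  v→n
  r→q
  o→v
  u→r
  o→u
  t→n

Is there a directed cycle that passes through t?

t is on a cycle iff t can reach itself via ≥1 edge.
t → n → s → o → u → t — yes.

Yes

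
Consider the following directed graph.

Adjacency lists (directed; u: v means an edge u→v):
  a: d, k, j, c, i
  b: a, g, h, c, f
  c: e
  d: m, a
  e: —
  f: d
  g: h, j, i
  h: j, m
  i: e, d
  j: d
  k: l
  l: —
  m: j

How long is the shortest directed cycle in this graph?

2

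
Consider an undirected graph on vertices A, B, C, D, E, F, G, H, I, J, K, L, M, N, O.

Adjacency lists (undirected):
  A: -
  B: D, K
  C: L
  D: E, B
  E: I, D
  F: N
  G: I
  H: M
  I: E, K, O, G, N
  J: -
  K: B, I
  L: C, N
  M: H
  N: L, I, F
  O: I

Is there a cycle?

Yes

DFS, tracking each vertex's parent; an edge to a visited non-parent vertex closes a cycle.
Start from H:
visit H (parent –)
  visit M (parent H)
    M–H: parent, skip
visit A (parent –)
visit B (parent –)
  visit D (parent B)
    visit E (parent D)
      visit I (parent E)
        I–E: parent, skip
        visit K (parent I)
          K–B: B visited and ≠ parent → cycle
Cycle: B – D – E – I – K – B.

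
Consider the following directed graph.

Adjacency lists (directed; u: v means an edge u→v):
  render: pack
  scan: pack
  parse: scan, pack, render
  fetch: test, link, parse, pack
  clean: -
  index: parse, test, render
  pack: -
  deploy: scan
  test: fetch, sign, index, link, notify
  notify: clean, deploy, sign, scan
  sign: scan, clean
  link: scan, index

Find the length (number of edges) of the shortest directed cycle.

2

For each vertex v, BFS finds the shortest path from v back to v.
The shortest such closed walk is test → fetch → test, length 2.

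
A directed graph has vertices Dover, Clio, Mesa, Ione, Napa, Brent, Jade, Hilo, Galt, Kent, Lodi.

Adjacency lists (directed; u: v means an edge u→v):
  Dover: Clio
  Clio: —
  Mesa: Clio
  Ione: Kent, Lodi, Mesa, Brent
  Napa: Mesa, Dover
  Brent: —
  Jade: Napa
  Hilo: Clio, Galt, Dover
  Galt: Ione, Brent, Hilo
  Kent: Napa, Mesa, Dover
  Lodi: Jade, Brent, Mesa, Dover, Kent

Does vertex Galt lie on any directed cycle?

Yes

Galt is on a cycle iff Galt can reach itself via ≥1 edge.
Galt → Hilo → Galt — yes.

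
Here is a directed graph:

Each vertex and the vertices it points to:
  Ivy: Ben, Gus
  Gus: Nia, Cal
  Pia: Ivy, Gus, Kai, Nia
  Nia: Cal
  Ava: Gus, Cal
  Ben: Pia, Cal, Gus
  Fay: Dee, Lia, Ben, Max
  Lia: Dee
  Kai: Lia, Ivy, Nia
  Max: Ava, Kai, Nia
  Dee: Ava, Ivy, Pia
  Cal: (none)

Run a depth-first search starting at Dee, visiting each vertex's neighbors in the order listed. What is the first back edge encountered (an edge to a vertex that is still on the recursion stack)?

DFS from Dee (visiting each vertex's neighbors in the order listed); mark gray on enter, black on exit:
Dee gray
  Ava gray
    Gus gray
      Nia gray
        Cal gray
        Cal black
      Nia black
      Gus→Cal: Cal black — skip
    Gus black
    Ava→Cal: Cal black — skip
  Ava black
  Ivy gray
    Ben gray
      Pia gray
        Pia→Ivy: Ivy is gray → back edge
First back edge: Pia → Ivy.

Pia→Ivy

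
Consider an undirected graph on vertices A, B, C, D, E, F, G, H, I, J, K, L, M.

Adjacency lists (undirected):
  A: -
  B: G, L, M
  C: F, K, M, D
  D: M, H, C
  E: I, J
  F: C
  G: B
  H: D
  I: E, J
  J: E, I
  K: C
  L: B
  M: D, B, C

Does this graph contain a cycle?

Yes

DFS, tracking each vertex's parent; an edge to a visited non-parent vertex closes a cycle.
Start from E:
visit E (parent –)
  visit I (parent E)
    I–E: parent, skip
    visit J (parent I)
      J–E: E visited and ≠ parent → cycle
Cycle: E – I – J – E.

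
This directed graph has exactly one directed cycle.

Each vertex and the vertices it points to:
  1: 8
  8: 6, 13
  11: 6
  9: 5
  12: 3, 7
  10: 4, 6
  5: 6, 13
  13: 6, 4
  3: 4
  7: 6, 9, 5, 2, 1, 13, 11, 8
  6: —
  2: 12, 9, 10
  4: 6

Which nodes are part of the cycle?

2, 7, 12

DFS with gray/black marking from 7:
7 gray
  6 gray
  6 black
  9 gray
    5 gray
      5→6: 6 black — skip
      13 gray
        13→6: 6 black — skip
        4 gray
          4→6: 6 black — skip
        4 black
      13 black
    5 black
  9 black
  7→5: 5 black — skip
  2 gray
    12 gray
      3 gray
        3→4: 4 black — skip
      3 black
      12→7: 7 is gray → back edge
Back edge closes the cycle 7 → 2 → 12 → 7; its vertices are {2, 7, 12}.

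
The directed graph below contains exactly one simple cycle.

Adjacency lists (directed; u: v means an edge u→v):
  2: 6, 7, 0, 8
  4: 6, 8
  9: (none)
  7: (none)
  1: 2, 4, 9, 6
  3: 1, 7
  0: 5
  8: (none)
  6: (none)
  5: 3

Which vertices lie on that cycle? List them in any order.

0, 1, 2, 3, 5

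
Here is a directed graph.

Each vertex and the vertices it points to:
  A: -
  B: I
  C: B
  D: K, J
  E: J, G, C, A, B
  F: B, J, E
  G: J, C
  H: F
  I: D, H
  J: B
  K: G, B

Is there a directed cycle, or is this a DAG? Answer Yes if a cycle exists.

DFS with white/gray/black marking, starting from K:
K gray
  G gray
    J gray
      B gray
        I gray
          D gray
            D→K: K is gray → back edge
Back edge found, so a cycle exists: K → G → J → B → I → D → K.

Yes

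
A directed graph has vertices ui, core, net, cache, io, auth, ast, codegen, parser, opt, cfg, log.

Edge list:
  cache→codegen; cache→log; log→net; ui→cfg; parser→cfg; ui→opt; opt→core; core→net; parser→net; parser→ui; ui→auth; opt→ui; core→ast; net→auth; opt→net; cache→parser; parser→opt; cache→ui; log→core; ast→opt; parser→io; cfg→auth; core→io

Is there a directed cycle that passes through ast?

ast is on a cycle iff ast can reach itself via ≥1 edge.
ast → opt → core → ast — yes.

Yes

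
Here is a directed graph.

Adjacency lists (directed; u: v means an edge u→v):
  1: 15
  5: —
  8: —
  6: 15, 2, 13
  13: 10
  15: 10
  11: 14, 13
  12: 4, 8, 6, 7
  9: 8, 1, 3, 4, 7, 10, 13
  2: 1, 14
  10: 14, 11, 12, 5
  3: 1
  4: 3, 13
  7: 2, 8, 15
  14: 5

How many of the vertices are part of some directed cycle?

11

A vertex is on a directed cycle iff it belongs to a strongly connected component of size ≥ 2 (or has a self-loop).
The vertices on cycles are {1, 2, 3, 4, 6, 7, 10, 11, 12, 13, 15} — 11 in total.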